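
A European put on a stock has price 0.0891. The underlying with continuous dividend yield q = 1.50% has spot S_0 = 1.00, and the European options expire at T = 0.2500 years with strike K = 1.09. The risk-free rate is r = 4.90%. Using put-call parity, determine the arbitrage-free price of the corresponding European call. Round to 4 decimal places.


Put-call parity: C - P = S_0 * exp(-qT) - K * exp(-rT).
S_0 * exp(-qT) = 1.0000 * 0.99625702 = 0.99625702
K * exp(-rT) = 1.0900 * 0.98782473 = 1.07672895
C = P + S*exp(-qT) - K*exp(-rT)
C = 0.0891 + 0.99625702 - 1.07672895 = 0.0086

Answer: Call price = 0.0086


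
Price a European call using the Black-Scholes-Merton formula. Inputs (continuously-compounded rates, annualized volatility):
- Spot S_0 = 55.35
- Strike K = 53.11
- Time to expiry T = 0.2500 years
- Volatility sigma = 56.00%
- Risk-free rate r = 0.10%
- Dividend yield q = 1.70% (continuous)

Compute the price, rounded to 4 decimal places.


d1 = (ln(S/K) + (r - q + 0.5*sigma^2) * T) / (sigma * sqrt(T)) = 0.27325509
d2 = d1 - sigma * sqrt(T) = -0.00674491
exp(-rT) = 0.99975003; exp(-qT) = 0.99575902
C = S_0 * exp(-qT) * N(d1) - K * exp(-rT) * N(d2)
N(d1) = 0.60767143; N(d2) = 0.49730919
C = 55.3500 * 0.99575902 * 0.60767143 - 53.1100 * 0.99975003 * 0.49730919 = 7.0865

Answer: Price = 7.0865


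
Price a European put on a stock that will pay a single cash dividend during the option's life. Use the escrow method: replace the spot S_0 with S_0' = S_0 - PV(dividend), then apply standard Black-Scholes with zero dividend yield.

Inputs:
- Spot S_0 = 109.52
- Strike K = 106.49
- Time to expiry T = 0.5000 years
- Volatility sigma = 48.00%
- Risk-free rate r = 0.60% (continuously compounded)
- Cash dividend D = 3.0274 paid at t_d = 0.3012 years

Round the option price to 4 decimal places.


Answer: Price = 14.1665

Derivation:
PV(D) = D * exp(-r * t_d) = 3.0274 * 0.99819443 = 3.02193382
S_0' = S_0 - PV(D) = 109.5200 - 3.02193382 = 106.49806618
d1 = (ln(S_0'/K) + (r + sigma^2/2)*T) / (sigma*sqrt(T)) = 0.17876762
d2 = d1 - sigma*sqrt(T) = -0.16064363
exp(-rT) = 0.99700450
N(-d1) = 0.42906008; N(-d2) = 0.56381296
P = K * exp(-rT) * N(-d2) - S_0' * N(-d1) = 106.4900 * 0.99700450 * 0.56381296 - 106.49806618 * 0.42906008 = 14.1665


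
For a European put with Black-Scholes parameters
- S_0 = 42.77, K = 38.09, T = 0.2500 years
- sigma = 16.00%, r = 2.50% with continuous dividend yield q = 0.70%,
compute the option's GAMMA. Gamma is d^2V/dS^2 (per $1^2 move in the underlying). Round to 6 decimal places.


Answer: Gamma = 0.035295

Derivation:
d1 = 1.5448142719; d2 = 1.4648142719
phi(d1) = 0.1209758790; exp(-qT) = 0.9982515304; exp(-rT) = 0.9937694906
Gamma = exp(-qT) * phi(d1) / (S * sigma * sqrt(T)) = 0.9982515304 * 0.1209758790 / (42.7700 * 0.1600 * 0.5000000000) = 0.035295


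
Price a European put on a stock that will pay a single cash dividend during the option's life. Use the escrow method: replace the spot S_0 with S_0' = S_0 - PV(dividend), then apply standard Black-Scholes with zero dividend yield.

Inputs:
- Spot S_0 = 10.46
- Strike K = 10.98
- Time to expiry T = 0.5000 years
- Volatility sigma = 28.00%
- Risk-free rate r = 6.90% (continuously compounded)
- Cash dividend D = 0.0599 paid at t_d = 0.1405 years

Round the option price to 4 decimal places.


PV(D) = D * exp(-r * t_d) = 0.0599 * 0.99035234 = 0.05932211
S_0' = S_0 - PV(D) = 10.4600 - 0.05932211 = 10.40067789
d1 = (ln(S_0'/K) + (r + sigma^2/2)*T) / (sigma*sqrt(T)) = -0.00052755
d2 = d1 - sigma*sqrt(T) = -0.19851745
exp(-rT) = 0.96608834
N(-d1) = 0.50021046; N(-d2) = 0.57867988
P = K * exp(-rT) * N(-d2) - S_0' * N(-d1) = 10.9800 * 0.96608834 * 0.57867988 - 10.40067789 * 0.50021046 = 0.9359

Answer: Price = 0.9359


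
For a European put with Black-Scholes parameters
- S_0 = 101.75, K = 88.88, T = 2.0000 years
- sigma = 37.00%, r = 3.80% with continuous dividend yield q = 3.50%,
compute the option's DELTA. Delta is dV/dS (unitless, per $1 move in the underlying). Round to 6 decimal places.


Answer: Delta = -0.277409

Derivation:
d1 = 0.5315372872; d2 = 0.0082782692
phi(d1) = 0.3463849753; exp(-qT) = 0.9323938199; exp(-rT) = 0.9268162066
N(-d1) = 0.2975232548
Delta = -exp(-qT) * N(-d1) = -0.9323938199 * 0.2975232548 = -0.277409


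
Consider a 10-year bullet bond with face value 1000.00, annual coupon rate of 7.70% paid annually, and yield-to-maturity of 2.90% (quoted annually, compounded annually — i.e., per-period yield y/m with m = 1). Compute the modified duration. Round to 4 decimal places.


Answer: Modified duration = 7.5658

Derivation:
Coupon per period c = face * coupon_rate / m = 77.000000
Periods per year m = 1; per-period yield y/m = 0.029000
Number of cashflows N = 10
Cashflows (t years, CF_t, discount factor 1/(1+y/m)^(m*t), PV):
  t = 1.0000: CF_t = 77.000000, DF = 0.971817, PV = 74.829932
  t = 2.0000: CF_t = 77.000000, DF = 0.944429, PV = 72.721022
  t = 3.0000: CF_t = 77.000000, DF = 0.917812, PV = 70.671547
  t = 4.0000: CF_t = 77.000000, DF = 0.891946, PV = 68.679832
  t = 5.0000: CF_t = 77.000000, DF = 0.866808, PV = 66.744249
  t = 6.0000: CF_t = 77.000000, DF = 0.842379, PV = 64.863216
  t = 7.0000: CF_t = 77.000000, DF = 0.818639, PV = 63.035195
  t = 8.0000: CF_t = 77.000000, DF = 0.795567, PV = 61.258693
  t = 9.0000: CF_t = 77.000000, DF = 0.773146, PV = 59.532258
  t = 10.0000: CF_t = 1077.000000, DF = 0.751357, PV = 809.211332
Price P = sum_t PV_t = 1411.547276
First compute Macaulay numerator sum_t t * PV_t:
  t * PV_t at t = 1.0000: 74.829932
  t * PV_t at t = 2.0000: 145.442045
  t * PV_t at t = 3.0000: 212.014642
  t * PV_t at t = 4.0000: 274.719329
  t * PV_t at t = 5.0000: 333.721245
  t * PV_t at t = 6.0000: 389.179295
  t * PV_t at t = 7.0000: 441.246366
  t * PV_t at t = 8.0000: 490.069545
  t * PV_t at t = 9.0000: 535.790318
  t * PV_t at t = 10.0000: 8092.113316
Macaulay duration D = 10989.126034 / 1411.547276 = 7.785163
Modified duration = D / (1 + y/m) = 7.785163 / (1 + 0.029000) = 7.565756


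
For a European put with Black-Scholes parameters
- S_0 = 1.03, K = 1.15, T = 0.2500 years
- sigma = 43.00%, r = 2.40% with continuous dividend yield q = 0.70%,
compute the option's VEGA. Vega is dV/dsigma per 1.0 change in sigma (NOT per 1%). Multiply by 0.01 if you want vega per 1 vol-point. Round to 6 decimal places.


d1 = -0.3853053029; d2 = -0.6003053029
phi(d1) = 0.3704011685; exp(-qT) = 0.9982515304; exp(-rT) = 0.9940179641
Vega = S * exp(-qT) * phi(d1) * sqrt(T) = 1.0300 * 0.9982515304 * 0.3704011685 * 0.5000000000 = 0.190423

Answer: Vega = 0.190423


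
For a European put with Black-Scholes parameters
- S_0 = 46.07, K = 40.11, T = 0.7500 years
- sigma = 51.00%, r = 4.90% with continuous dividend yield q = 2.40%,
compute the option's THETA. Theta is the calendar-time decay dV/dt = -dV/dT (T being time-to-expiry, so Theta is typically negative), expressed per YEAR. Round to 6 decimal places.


Answer: Theta = -3.961184

Derivation:
d1 = 0.5769513296; d2 = 0.1352783737
phi(d1) = 0.3377751128; exp(-qT) = 0.9821610324; exp(-rT) = 0.9639170845
Theta = -S*exp(-qT)*phi(d1)*sigma/(2*sqrt(T)) + r*K*exp(-rT)*N(-d2) - q*S*exp(-qT)*N(-d1)
N(-d1) = 0.2819861672; N(-d2) = 0.4461958916; sqrt(T) = 0.8660254038
Term 1 = -46.0700 * 0.9821610324 * 0.3377751128 * 0.5100 / (2 * 0.8660254038) = -4.5002652059
Term 2 = 0.0490 * 40.1100 * 0.9639170845 * 0.4461958916 = 0.8453060688
Term 3 = -0.0240 * 46.0700 * 0.9821610324 * 0.2819861672 = -0.3062245167
Theta = -4.5002652059 + (0.8453060688) + (-0.3062245167) = -3.961184


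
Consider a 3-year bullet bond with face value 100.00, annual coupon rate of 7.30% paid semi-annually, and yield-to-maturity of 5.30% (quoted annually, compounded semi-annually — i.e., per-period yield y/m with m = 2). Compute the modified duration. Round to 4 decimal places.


Answer: Modified duration = 2.6846

Derivation:
Coupon per period c = face * coupon_rate / m = 3.650000
Periods per year m = 2; per-period yield y/m = 0.026500
Number of cashflows N = 6
Cashflows (t years, CF_t, discount factor 1/(1+y/m)^(m*t), PV):
  t = 0.5000: CF_t = 3.650000, DF = 0.974184, PV = 3.555772
  t = 1.0000: CF_t = 3.650000, DF = 0.949035, PV = 3.463977
  t = 1.5000: CF_t = 3.650000, DF = 0.924535, PV = 3.374551
  t = 2.0000: CF_t = 3.650000, DF = 0.900667, PV = 3.287434
  t = 2.5000: CF_t = 3.650000, DF = 0.877415, PV = 3.202566
  t = 3.0000: CF_t = 103.650000, DF = 0.854764, PV = 88.596300
Price P = sum_t PV_t = 105.480600
First compute Macaulay numerator sum_t t * PV_t:
  t * PV_t at t = 0.5000: 1.777886
  t * PV_t at t = 1.0000: 3.463977
  t * PV_t at t = 1.5000: 5.061827
  t * PV_t at t = 2.0000: 6.574868
  t * PV_t at t = 2.5000: 8.006415
  t * PV_t at t = 3.0000: 265.788899
Macaulay duration D = 290.673872 / 105.480600 = 2.755709
Modified duration = D / (1 + y/m) = 2.755709 / (1 + 0.026500) = 2.684568


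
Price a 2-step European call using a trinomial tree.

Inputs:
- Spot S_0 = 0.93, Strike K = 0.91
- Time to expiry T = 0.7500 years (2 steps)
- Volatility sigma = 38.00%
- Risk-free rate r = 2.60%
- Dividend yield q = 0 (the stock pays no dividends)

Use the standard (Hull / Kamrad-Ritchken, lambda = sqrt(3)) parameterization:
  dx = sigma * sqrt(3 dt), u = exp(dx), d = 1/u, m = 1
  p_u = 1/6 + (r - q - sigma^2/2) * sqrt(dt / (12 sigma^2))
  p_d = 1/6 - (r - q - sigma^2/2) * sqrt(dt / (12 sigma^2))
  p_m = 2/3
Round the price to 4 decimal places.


Answer: Price = V(0,0) = 0.1254

Derivation:
dt = T/N = 0.375000; dx = sigma*sqrt(3*dt) = 0.403051
u = exp(dx) = 1.496383; d = 1/u = 0.668278
p_u = 0.145174, p_m = 0.666667, p_d = 0.188159
Discount per step: exp(-r*dt) = 0.990297
Stock lattice S(k, j) with j the centered position index:
  k=0: S(0,+0) = 0.9300
  k=1: S(1,-1) = 0.6215; S(1,+0) = 0.9300; S(1,+1) = 1.3916
  k=2: S(2,-2) = 0.4153; S(2,-1) = 0.6215; S(2,+0) = 0.9300; S(2,+1) = 1.3916; S(2,+2) = 2.0824
Terminal payoffs V(N, j) = max(S_T - K, 0):
  V(2,-2) = 0.000000; V(2,-1) = 0.000000; V(2,+0) = 0.020000; V(2,+1) = 0.481636; V(2,+2) = 1.172421
Backward induction: V(k, j) = exp(-r*dt) * [p_u * V(k+1, j+1) + p_m * V(k+1, j) + p_d * V(k+1, j-1)]
  V(1,-1) = exp(-r*dt) * [p_u*0.020000 + p_m*0.000000 + p_d*0.000000] = 0.002875
  V(1,+0) = exp(-r*dt) * [p_u*0.481636 + p_m*0.020000 + p_d*0.000000] = 0.082447
  V(1,+1) = exp(-r*dt) * [p_u*1.172421 + p_m*0.481636 + p_d*0.020000] = 0.490256
  V(0,+0) = exp(-r*dt) * [p_u*0.490256 + p_m*0.082447 + p_d*0.002875] = 0.125449


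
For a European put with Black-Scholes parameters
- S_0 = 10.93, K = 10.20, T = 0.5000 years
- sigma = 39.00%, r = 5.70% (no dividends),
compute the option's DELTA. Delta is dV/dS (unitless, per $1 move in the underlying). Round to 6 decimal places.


d1 = 0.4918873442; d2 = 0.2161156995
phi(d1) = 0.3534846870; exp(-qT) = 1.0000000000; exp(-rT) = 0.9719022941
N(-d1) = 0.3113994928
Delta = -exp(-qT) * N(-d1) = -1.0000000000 * 0.3113994928 = -0.311399

Answer: Delta = -0.311399


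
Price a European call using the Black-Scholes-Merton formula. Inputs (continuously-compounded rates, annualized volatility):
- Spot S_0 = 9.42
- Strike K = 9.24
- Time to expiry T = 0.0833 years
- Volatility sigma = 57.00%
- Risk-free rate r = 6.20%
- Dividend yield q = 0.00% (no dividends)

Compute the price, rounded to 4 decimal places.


Answer: Price = 0.7306

Derivation:
d1 = (ln(S/K) + (r - q + 0.5*sigma^2) * T) / (sigma * sqrt(T)) = 0.23092484
d2 = d1 - sigma * sqrt(T) = 0.06641293
exp(-rT) = 0.99484871; exp(-qT) = 1.00000000
C = S_0 * exp(-qT) * N(d1) - K * exp(-rT) * N(d2)
N(d1) = 0.59131340; N(d2) = 0.52647546
C = 9.4200 * 1.00000000 * 0.59131340 - 9.2400 * 0.99484871 * 0.52647546 = 0.7306


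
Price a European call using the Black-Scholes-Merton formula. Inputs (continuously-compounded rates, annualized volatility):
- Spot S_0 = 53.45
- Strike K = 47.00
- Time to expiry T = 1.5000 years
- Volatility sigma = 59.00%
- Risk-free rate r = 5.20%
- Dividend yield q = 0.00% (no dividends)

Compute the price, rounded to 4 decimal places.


Answer: Price = 19.1895

Derivation:
d1 = (ln(S/K) + (r - q + 0.5*sigma^2) * T) / (sigma * sqrt(T)) = 0.64721060
d2 = d1 - sigma * sqrt(T) = -0.07538888
exp(-rT) = 0.92496443; exp(-qT) = 1.00000000
C = S_0 * exp(-qT) * N(d1) - K * exp(-rT) * N(d2)
N(d1) = 0.74125217; N(d2) = 0.46995265
C = 53.4500 * 1.00000000 * 0.74125217 - 47.0000 * 0.92496443 * 0.46995265 = 19.1895


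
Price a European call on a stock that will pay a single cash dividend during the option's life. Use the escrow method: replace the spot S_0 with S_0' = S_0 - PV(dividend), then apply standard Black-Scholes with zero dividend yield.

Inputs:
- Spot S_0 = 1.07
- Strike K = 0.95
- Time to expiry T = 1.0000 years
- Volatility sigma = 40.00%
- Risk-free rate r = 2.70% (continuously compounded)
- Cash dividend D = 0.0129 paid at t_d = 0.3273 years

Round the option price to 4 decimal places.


Answer: Price = 0.2319

Derivation:
PV(D) = D * exp(-r * t_d) = 0.0129 * 0.99120183 = 0.01278650
S_0' = S_0 - PV(D) = 1.0700 - 0.01278650 = 1.05721350
d1 = (ln(S_0'/K) + (r + sigma^2/2)*T) / (sigma*sqrt(T)) = 0.53482491
d2 = d1 - sigma*sqrt(T) = 0.13482491
exp(-rT) = 0.97336124
N(d1) = 0.70361453; N(d2) = 0.55362485
C = S_0' * N(d1) - K * exp(-rT) * N(d2) = 1.05721350 * 0.70361453 - 0.9500 * 0.97336124 * 0.55362485 = 0.2319


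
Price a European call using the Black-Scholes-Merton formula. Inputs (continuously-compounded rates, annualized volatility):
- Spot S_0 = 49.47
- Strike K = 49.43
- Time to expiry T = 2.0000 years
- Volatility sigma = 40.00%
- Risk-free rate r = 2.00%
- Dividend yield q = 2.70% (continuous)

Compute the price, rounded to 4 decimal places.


d1 = (ln(S/K) + (r - q + 0.5*sigma^2) * T) / (sigma * sqrt(T)) = 0.25952392
d2 = d1 - sigma * sqrt(T) = -0.30616151
exp(-rT) = 0.96078944; exp(-qT) = 0.94743211
C = S_0 * exp(-qT) * N(d1) - K * exp(-rT) * N(d2)
N(d1) = 0.60238448; N(d2) = 0.37974084
C = 49.4700 * 0.94743211 * 0.60238448 - 49.4300 * 0.96078944 * 0.37974084 = 10.1989

Answer: Price = 10.1989


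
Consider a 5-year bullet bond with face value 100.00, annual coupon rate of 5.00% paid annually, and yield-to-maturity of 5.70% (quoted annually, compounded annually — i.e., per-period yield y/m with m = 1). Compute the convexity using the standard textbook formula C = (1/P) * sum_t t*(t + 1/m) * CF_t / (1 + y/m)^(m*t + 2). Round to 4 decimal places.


Coupon per period c = face * coupon_rate / m = 5.000000
Periods per year m = 1; per-period yield y/m = 0.057000
Number of cashflows N = 5
Cashflows (t years, CF_t, discount factor 1/(1+y/m)^(m*t), PV):
  t = 1.0000: CF_t = 5.000000, DF = 0.946074, PV = 4.730369
  t = 2.0000: CF_t = 5.000000, DF = 0.895056, PV = 4.475278
  t = 3.0000: CF_t = 5.000000, DF = 0.846789, PV = 4.233943
  t = 4.0000: CF_t = 5.000000, DF = 0.801125, PV = 4.005623
  t = 5.0000: CF_t = 105.000000, DF = 0.757923, PV = 79.581911
Price P = sum_t PV_t = 97.027124
Convexity numerator sum_t t*(t + 1/m) * CF_t / (1+y/m)^(m*t + 2):
  t = 1.0000: term = 8.467887
  t = 2.0000: term = 24.033737
  t = 3.0000: term = 45.475378
  t = 4.0000: term = 71.705105
  t = 5.0000: term = 2136.907103
Convexity = (1/P) * sum = 2286.589209 / 97.027124 = 23.566495

Answer: Convexity = 23.5665


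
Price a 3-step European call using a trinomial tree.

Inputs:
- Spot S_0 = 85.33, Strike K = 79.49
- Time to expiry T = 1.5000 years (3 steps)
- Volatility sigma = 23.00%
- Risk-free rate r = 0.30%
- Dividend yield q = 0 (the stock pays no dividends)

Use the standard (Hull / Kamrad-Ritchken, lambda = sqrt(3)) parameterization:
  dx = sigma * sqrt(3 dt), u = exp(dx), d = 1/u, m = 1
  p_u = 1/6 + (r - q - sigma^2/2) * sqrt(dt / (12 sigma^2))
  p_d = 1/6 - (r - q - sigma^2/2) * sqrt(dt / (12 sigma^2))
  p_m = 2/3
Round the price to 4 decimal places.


dt = T/N = 0.500000; dx = sigma*sqrt(3*dt) = 0.281691
u = exp(dx) = 1.325370; d = 1/u = 0.754507
p_u = 0.145855, p_m = 0.666667, p_d = 0.187478
Discount per step: exp(-r*dt) = 0.998501
Stock lattice S(k, j) with j the centered position index:
  k=0: S(0,+0) = 85.3300
  k=1: S(1,-1) = 64.3820; S(1,+0) = 85.3300; S(1,+1) = 113.0938
  k=2: S(2,-2) = 48.5767; S(2,-1) = 64.3820; S(2,+0) = 85.3300; S(2,+1) = 113.0938; S(2,+2) = 149.8911
  k=3: S(3,-3) = 36.6514; S(3,-2) = 48.5767; S(3,-1) = 64.3820; S(3,+0) = 85.3300; S(3,+1) = 113.0938; S(3,+2) = 149.8911; S(3,+3) = 198.6610
Terminal payoffs V(N, j) = max(S_T - K, 0):
  V(3,-3) = 0.000000; V(3,-2) = 0.000000; V(3,-1) = 0.000000; V(3,+0) = 5.840000; V(3,+1) = 33.603783; V(3,+2) = 70.401055; V(3,+3) = 119.171040
Backward induction: V(k, j) = exp(-r*dt) * [p_u * V(k+1, j+1) + p_m * V(k+1, j) + p_d * V(k+1, j-1)]
  V(2,-2) = exp(-r*dt) * [p_u*0.000000 + p_m*0.000000 + p_d*0.000000] = 0.000000
  V(2,-1) = exp(-r*dt) * [p_u*5.840000 + p_m*0.000000 + p_d*0.000000] = 0.850516
  V(2,+0) = exp(-r*dt) * [p_u*33.603783 + p_m*5.840000 + p_d*0.000000] = 8.781427
  V(2,+1) = exp(-r*dt) * [p_u*70.401055 + p_m*33.603783 + p_d*5.840000] = 33.715123
  V(2,+2) = exp(-r*dt) * [p_u*119.171040 + p_m*70.401055 + p_d*33.603783] = 70.509856
  V(1,-1) = exp(-r*dt) * [p_u*8.781427 + p_m*0.850516 + p_d*0.000000] = 1.845055
  V(1,+0) = exp(-r*dt) * [p_u*33.715123 + p_m*8.781427 + p_d*0.850516] = 10.914869
  V(1,+1) = exp(-r*dt) * [p_u*70.509856 + p_m*33.715123 + p_d*8.781427] = 34.355711
  V(0,+0) = exp(-r*dt) * [p_u*34.355711 + p_m*10.914869 + p_d*1.845055] = 12.614499

Answer: Price = V(0,0) = 12.6145


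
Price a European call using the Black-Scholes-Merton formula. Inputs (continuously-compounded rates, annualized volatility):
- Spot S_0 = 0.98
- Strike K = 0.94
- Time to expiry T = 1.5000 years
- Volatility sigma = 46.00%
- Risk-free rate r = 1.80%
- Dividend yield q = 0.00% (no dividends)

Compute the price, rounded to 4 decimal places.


Answer: Price = 0.2442

Derivation:
d1 = (ln(S/K) + (r - q + 0.5*sigma^2) * T) / (sigma * sqrt(T)) = 0.40358485
d2 = d1 - sigma * sqrt(T) = -0.15979779
exp(-rT) = 0.97336124; exp(-qT) = 1.00000000
C = S_0 * exp(-qT) * N(d1) - K * exp(-rT) * N(d2)
N(d1) = 0.65674098; N(d2) = 0.43652018
C = 0.9800 * 1.00000000 * 0.65674098 - 0.9400 * 0.97336124 * 0.43652018 = 0.2442


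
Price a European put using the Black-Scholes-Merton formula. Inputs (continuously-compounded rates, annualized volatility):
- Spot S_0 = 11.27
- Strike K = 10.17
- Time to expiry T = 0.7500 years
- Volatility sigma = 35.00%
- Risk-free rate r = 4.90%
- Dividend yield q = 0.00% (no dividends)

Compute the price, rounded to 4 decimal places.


Answer: Price = 0.6665

Derivation:
d1 = (ln(S/K) + (r - q + 0.5*sigma^2) * T) / (sigma * sqrt(T)) = 0.61162712
d2 = d1 - sigma * sqrt(T) = 0.30851823
exp(-rT) = 0.96391708; exp(-qT) = 1.00000000
P = K * exp(-rT) * N(-d2) - S_0 * exp(-qT) * N(-d1)
N(-d1) = 0.27039225; N(-d2) = 0.37884402
P = 10.1700 * 0.96391708 * 0.37884402 - 11.2700 * 1.00000000 * 0.27039225 = 0.6665


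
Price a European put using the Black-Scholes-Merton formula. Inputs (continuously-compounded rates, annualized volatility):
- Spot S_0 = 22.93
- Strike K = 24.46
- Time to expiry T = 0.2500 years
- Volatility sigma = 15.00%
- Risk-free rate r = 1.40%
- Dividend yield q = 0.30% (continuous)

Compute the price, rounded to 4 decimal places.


Answer: Price = 1.6656

Derivation:
d1 = (ln(S/K) + (r - q + 0.5*sigma^2) * T) / (sigma * sqrt(T)) = -0.78707378
d2 = d1 - sigma * sqrt(T) = -0.86207378
exp(-rT) = 0.99650612; exp(-qT) = 0.99925028
P = K * exp(-rT) * N(-d2) - S_0 * exp(-qT) * N(-d1)
N(-d1) = 0.78438066; N(-d2) = 0.80567654
P = 24.4600 * 0.99650612 * 0.80567654 - 22.9300 * 0.99925028 * 0.78438066 = 1.6656


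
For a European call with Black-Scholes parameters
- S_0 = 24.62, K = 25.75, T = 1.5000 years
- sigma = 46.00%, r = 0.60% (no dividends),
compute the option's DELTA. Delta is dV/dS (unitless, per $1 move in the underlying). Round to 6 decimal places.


d1 = 0.2180125633; d2 = -0.3453700775
phi(d1) = 0.3895732880; exp(-qT) = 1.0000000000; exp(-rT) = 0.9910403788
N(d1) = 0.5862903386
Delta = exp(-qT) * N(d1) = 1.0000000000 * 0.5862903386 = 0.586290

Answer: Delta = 0.586290


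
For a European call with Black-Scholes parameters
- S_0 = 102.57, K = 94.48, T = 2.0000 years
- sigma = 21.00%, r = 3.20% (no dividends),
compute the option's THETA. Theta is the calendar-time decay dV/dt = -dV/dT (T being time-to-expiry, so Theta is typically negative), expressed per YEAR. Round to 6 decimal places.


d1 = 0.6406297212; d2 = 0.3436448731
phi(d1) = 0.3249312190; exp(-qT) = 1.0000000000; exp(-rT) = 0.9380049995
Theta = -S*exp(-qT)*phi(d1)*sigma/(2*sqrt(T)) - r*K*exp(-rT)*N(d2) + q*S*exp(-qT)*N(d1)
N(d1) = 0.7391183576; N(d2) = 0.6344433131; sqrt(T) = 1.4142135624
Term 1 = -102.5700 * 1.0000000000 * 0.3249312190 * 0.2100 / (2 * 1.4142135624) = -2.4744922422
Term 2 = -0.0320 * 94.4800 * 0.9380049995 * 0.6344433131 = -1.7992347917
Term 3 = 0 (no dividend yield, q = 0)
Theta = -2.4744922422 + (-1.7992347917) + (0.0000000000) = -4.273727

Answer: Theta = -4.273727


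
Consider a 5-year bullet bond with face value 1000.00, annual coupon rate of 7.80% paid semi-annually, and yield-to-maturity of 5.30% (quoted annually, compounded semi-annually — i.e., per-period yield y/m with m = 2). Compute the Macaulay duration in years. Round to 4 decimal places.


Coupon per period c = face * coupon_rate / m = 39.000000
Periods per year m = 2; per-period yield y/m = 0.026500
Number of cashflows N = 10
Cashflows (t years, CF_t, discount factor 1/(1+y/m)^(m*t), PV):
  t = 0.5000: CF_t = 39.000000, DF = 0.974184, PV = 37.993181
  t = 1.0000: CF_t = 39.000000, DF = 0.949035, PV = 37.012353
  t = 1.5000: CF_t = 39.000000, DF = 0.924535, PV = 36.056847
  t = 2.0000: CF_t = 39.000000, DF = 0.900667, PV = 35.126008
  t = 2.5000: CF_t = 39.000000, DF = 0.877415, PV = 34.219199
  t = 3.0000: CF_t = 39.000000, DF = 0.854764, PV = 33.335800
  t = 3.5000: CF_t = 39.000000, DF = 0.832698, PV = 32.475207
  t = 4.0000: CF_t = 39.000000, DF = 0.811201, PV = 31.636831
  t = 4.5000: CF_t = 39.000000, DF = 0.790259, PV = 30.820099
  t = 5.0000: CF_t = 1039.000000, DF = 0.769858, PV = 799.882160
Price P = sum_t PV_t = 1108.557684
Macaulay numerator sum_t t * PV_t:
  t * PV_t at t = 0.5000: 18.996590
  t * PV_t at t = 1.0000: 37.012353
  t * PV_t at t = 1.5000: 54.085270
  t * PV_t at t = 2.0000: 70.252015
  t * PV_t at t = 2.5000: 85.547997
  t * PV_t at t = 3.0000: 100.007401
  t * PV_t at t = 3.5000: 113.663225
  t * PV_t at t = 4.0000: 126.547325
  t * PV_t at t = 4.5000: 138.690444
  t * PV_t at t = 5.0000: 3999.410798
Macaulay duration D = (sum_t t * PV_t) / P = 4744.213419 / 1108.557684 = 4.279627

Answer: Macaulay duration = 4.2796 years


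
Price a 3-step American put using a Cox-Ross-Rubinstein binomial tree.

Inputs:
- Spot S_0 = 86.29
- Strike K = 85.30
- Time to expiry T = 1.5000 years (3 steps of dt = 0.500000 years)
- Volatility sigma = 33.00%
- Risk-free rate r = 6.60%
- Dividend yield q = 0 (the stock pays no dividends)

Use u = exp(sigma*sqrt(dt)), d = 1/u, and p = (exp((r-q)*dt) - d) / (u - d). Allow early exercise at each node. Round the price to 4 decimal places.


dt = T/N = 0.500000
u = exp(sigma*sqrt(dt)) = 1.262817; d = 1/u = 0.791880
p = (exp((r-q)*dt) - d) / (u - d) = 0.513169
Discount per step: exp(-r*dt) = 0.967539
Stock lattice S(k, i) with i counting down-moves:
  k=0: S(0,0) = 86.2900
  k=1: S(1,0) = 108.9685; S(1,1) = 68.3313
  k=2: S(2,0) = 137.6073; S(2,1) = 86.2900; S(2,2) = 54.1102
  k=3: S(3,0) = 173.7729; S(3,1) = 108.9685; S(3,2) = 68.3313; S(3,3) = 42.8488
Terminal payoffs V(N, i) = max(K - S_T, 0):
  V(3,0) = 0.000000; V(3,1) = 0.000000; V(3,2) = 16.968663; V(3,3) = 42.451184
Backward induction: V(k, i) = exp(-r*dt) * [p * V(k+1, i) + (1-p) * V(k+1, i+1)]; then take max(V_cont, immediate exercise) for American.
  V(2,0) = exp(-r*dt) * [p*0.000000 + (1-p)*0.000000] = 0.000000; exercise = 0.000000; V(2,0) = max -> 0.000000
  V(2,1) = exp(-r*dt) * [p*0.000000 + (1-p)*16.968663] = 7.992711; exercise = 0.000000; V(2,1) = max -> 7.992711
  V(2,2) = exp(-r*dt) * [p*16.968663 + (1-p)*42.451184] = 28.420810; exercise = 31.189771; V(2,2) = max -> 31.189771
  V(1,0) = exp(-r*dt) * [p*0.000000 + (1-p)*7.992711] = 3.764789; exercise = 0.000000; V(1,0) = max -> 3.764789
  V(1,1) = exp(-r*dt) * [p*7.992711 + (1-p)*31.189771] = 18.659715; exercise = 16.968663; V(1,1) = max -> 18.659715
  V(0,0) = exp(-r*dt) * [p*3.764789 + (1-p)*18.659715] = 10.658502; exercise = 0.000000; V(0,0) = max -> 10.658502

Answer: Price = V(0,0) = 10.6585


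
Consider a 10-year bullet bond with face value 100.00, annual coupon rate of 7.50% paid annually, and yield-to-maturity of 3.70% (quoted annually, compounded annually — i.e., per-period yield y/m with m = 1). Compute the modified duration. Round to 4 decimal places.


Coupon per period c = face * coupon_rate / m = 7.500000
Periods per year m = 1; per-period yield y/m = 0.037000
Number of cashflows N = 10
Cashflows (t years, CF_t, discount factor 1/(1+y/m)^(m*t), PV):
  t = 1.0000: CF_t = 7.500000, DF = 0.964320, PV = 7.232401
  t = 2.0000: CF_t = 7.500000, DF = 0.929913, PV = 6.974350
  t = 3.0000: CF_t = 7.500000, DF = 0.896734, PV = 6.725506
  t = 4.0000: CF_t = 7.500000, DF = 0.864739, PV = 6.485541
  t = 5.0000: CF_t = 7.500000, DF = 0.833885, PV = 6.254138
  t = 6.0000: CF_t = 7.500000, DF = 0.804132, PV = 6.030992
  t = 7.0000: CF_t = 7.500000, DF = 0.775441, PV = 5.815807
  t = 8.0000: CF_t = 7.500000, DF = 0.747773, PV = 5.608300
  t = 9.0000: CF_t = 7.500000, DF = 0.721093, PV = 5.408196
  t = 10.0000: CF_t = 107.500000, DF = 0.695364, PV = 74.751670
Price P = sum_t PV_t = 131.286902
First compute Macaulay numerator sum_t t * PV_t:
  t * PV_t at t = 1.0000: 7.232401
  t * PV_t at t = 2.0000: 13.948700
  t * PV_t at t = 3.0000: 20.176519
  t * PV_t at t = 4.0000: 25.942166
  t * PV_t at t = 5.0000: 31.270692
  t * PV_t at t = 6.0000: 36.185950
  t * PV_t at t = 7.0000: 40.710647
  t * PV_t at t = 8.0000: 44.866397
  t * PV_t at t = 9.0000: 48.673768
  t * PV_t at t = 10.0000: 747.516701
Macaulay duration D = 1016.523942 / 131.286902 = 7.742767
Modified duration = D / (1 + y/m) = 7.742767 / (1 + 0.037000) = 7.466507

Answer: Modified duration = 7.4665


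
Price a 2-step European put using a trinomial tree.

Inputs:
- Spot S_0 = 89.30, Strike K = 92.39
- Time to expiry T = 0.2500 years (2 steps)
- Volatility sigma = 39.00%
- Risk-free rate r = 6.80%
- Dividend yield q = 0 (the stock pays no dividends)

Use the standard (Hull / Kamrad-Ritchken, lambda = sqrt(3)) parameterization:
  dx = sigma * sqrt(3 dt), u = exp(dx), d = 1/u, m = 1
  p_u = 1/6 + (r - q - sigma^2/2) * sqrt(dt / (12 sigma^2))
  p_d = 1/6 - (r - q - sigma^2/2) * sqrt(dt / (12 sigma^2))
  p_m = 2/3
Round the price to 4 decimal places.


dt = T/N = 0.125000; dx = sigma*sqrt(3*dt) = 0.238825
u = exp(dx) = 1.269757; d = 1/u = 0.787552
p_u = 0.164560, p_m = 0.666667, p_d = 0.168773
Discount per step: exp(-r*dt) = 0.991536
Stock lattice S(k, j) with j the centered position index:
  k=0: S(0,+0) = 89.3000
  k=1: S(1,-1) = 70.3284; S(1,+0) = 89.3000; S(1,+1) = 113.3893
  k=2: S(2,-2) = 55.3873; S(2,-1) = 70.3284; S(2,+0) = 89.3000; S(2,+1) = 113.3893; S(2,+2) = 143.9768
Terminal payoffs V(N, j) = max(K - S_T, 0):
  V(2,-2) = 37.002663; V(2,-1) = 22.061562; V(2,+0) = 3.090000; V(2,+1) = 0.000000; V(2,+2) = 0.000000
Backward induction: V(k, j) = exp(-r*dt) * [p_u * V(k+1, j+1) + p_m * V(k+1, j) + p_d * V(k+1, j-1)]
  V(1,-1) = exp(-r*dt) * [p_u*3.090000 + p_m*22.061562 + p_d*37.002663] = 21.279614
  V(1,+0) = exp(-r*dt) * [p_u*0.000000 + p_m*3.090000 + p_d*22.061562] = 5.734453
  V(1,+1) = exp(-r*dt) * [p_u*0.000000 + p_m*0.000000 + p_d*3.090000] = 0.517096
  V(0,+0) = exp(-r*dt) * [p_u*0.517096 + p_m*5.734453 + p_d*21.279614] = 7.436018

Answer: Price = V(0,0) = 7.4360


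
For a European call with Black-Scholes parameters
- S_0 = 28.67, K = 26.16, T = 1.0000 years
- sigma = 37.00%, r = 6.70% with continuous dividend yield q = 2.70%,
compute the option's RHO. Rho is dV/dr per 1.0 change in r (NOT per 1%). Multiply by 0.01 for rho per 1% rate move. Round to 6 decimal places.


d1 = 0.5407290630; d2 = 0.1707290630
phi(d1) = 0.3446821838; exp(-qT) = 0.9733612415; exp(-rT) = 0.9351952013
N(d2) = 0.5677815953
Rho = K*T*exp(-rT)*N(d2) = 26.1600 * 1.0000 * 0.9351952013 * 0.5677815953 = 13.890610

Answer: Rho = 13.890610


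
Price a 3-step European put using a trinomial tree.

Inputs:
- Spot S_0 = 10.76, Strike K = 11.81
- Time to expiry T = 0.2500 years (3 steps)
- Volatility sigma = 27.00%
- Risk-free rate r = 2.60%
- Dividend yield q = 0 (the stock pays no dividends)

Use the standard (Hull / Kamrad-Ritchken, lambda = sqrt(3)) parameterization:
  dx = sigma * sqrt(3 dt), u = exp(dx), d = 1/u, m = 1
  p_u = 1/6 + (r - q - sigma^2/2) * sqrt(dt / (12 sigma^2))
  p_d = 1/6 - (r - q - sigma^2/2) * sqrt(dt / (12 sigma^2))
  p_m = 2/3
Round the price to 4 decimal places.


dt = T/N = 0.083333; dx = sigma*sqrt(3*dt) = 0.135000
u = exp(dx) = 1.144537; d = 1/u = 0.873716
p_u = 0.163441, p_m = 0.666667, p_d = 0.169892
Discount per step: exp(-r*dt) = 0.997836
Stock lattice S(k, j) with j the centered position index:
  k=0: S(0,+0) = 10.7600
  k=1: S(1,-1) = 9.4012; S(1,+0) = 10.7600; S(1,+1) = 12.3152
  k=2: S(2,-2) = 8.2140; S(2,-1) = 9.4012; S(2,+0) = 10.7600; S(2,+1) = 12.3152; S(2,+2) = 14.0952
  k=3: S(3,-3) = 7.1767; S(3,-2) = 8.2140; S(3,-1) = 9.4012; S(3,+0) = 10.7600; S(3,+1) = 12.3152; S(3,+2) = 14.0952; S(3,+3) = 16.1325
Terminal payoffs V(N, j) = max(K - S_T, 0):
  V(3,-3) = 4.633330; V(3,-2) = 3.596037; V(3,-1) = 2.408817; V(3,+0) = 1.050000; V(3,+1) = 0.000000; V(3,+2) = 0.000000; V(3,+3) = 0.000000
Backward induction: V(k, j) = exp(-r*dt) * [p_u * V(k+1, j+1) + p_m * V(k+1, j) + p_d * V(k+1, j-1)]
  V(2,-2) = exp(-r*dt) * [p_u*2.408817 + p_m*3.596037 + p_d*4.633330] = 3.570479
  V(2,-1) = exp(-r*dt) * [p_u*1.050000 + p_m*2.408817 + p_d*3.596037] = 2.383260
  V(2,+0) = exp(-r*dt) * [p_u*0.000000 + p_m*1.050000 + p_d*2.408817] = 1.106838
  V(2,+1) = exp(-r*dt) * [p_u*0.000000 + p_m*0.000000 + p_d*1.050000] = 0.178000
  V(2,+2) = exp(-r*dt) * [p_u*0.000000 + p_m*0.000000 + p_d*0.000000] = 0.000000
  V(1,-1) = exp(-r*dt) * [p_u*1.106838 + p_m*2.383260 + p_d*3.570479] = 2.371195
  V(1,+0) = exp(-r*dt) * [p_u*0.178000 + p_m*1.106838 + p_d*2.383260] = 1.169345
  V(1,+1) = exp(-r*dt) * [p_u*0.000000 + p_m*0.178000 + p_d*1.106838] = 0.306046
  V(0,+0) = exp(-r*dt) * [p_u*0.306046 + p_m*1.169345 + p_d*2.371195] = 1.229764

Answer: Price = V(0,0) = 1.2298


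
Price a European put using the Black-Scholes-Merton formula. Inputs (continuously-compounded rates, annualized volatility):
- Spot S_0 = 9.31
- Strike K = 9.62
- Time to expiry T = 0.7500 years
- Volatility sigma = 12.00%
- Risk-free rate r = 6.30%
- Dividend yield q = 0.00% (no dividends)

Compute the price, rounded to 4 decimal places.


d1 = (ln(S/K) + (r - q + 0.5*sigma^2) * T) / (sigma * sqrt(T)) = 0.19143806
d2 = d1 - sigma * sqrt(T) = 0.08751501
exp(-rT) = 0.95384891; exp(-qT) = 1.00000000
P = K * exp(-rT) * N(-d2) - S_0 * exp(-qT) * N(-d1)
N(-d1) = 0.42409120; N(-d2) = 0.46513108
P = 9.6200 * 0.95384891 * 0.46513108 - 9.3100 * 1.00000000 * 0.42409120 = 0.3198

Answer: Price = 0.3198


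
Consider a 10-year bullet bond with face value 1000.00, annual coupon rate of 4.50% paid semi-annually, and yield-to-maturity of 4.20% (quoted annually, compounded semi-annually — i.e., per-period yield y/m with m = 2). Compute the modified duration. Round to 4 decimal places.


Answer: Modified duration = 8.0193

Derivation:
Coupon per period c = face * coupon_rate / m = 22.500000
Periods per year m = 2; per-period yield y/m = 0.021000
Number of cashflows N = 20
Cashflows (t years, CF_t, discount factor 1/(1+y/m)^(m*t), PV):
  t = 0.5000: CF_t = 22.500000, DF = 0.979432, PV = 22.037218
  t = 1.0000: CF_t = 22.500000, DF = 0.959287, PV = 21.583955
  t = 1.5000: CF_t = 22.500000, DF = 0.939556, PV = 21.140015
  t = 2.0000: CF_t = 22.500000, DF = 0.920231, PV = 20.705206
  t = 2.5000: CF_t = 22.500000, DF = 0.901304, PV = 20.279340
  t = 3.0000: CF_t = 22.500000, DF = 0.882766, PV = 19.862233
  t = 3.5000: CF_t = 22.500000, DF = 0.864609, PV = 19.453705
  t = 4.0000: CF_t = 22.500000, DF = 0.846826, PV = 19.053580
  t = 4.5000: CF_t = 22.500000, DF = 0.829408, PV = 18.661684
  t = 5.0000: CF_t = 22.500000, DF = 0.812349, PV = 18.277850
  t = 5.5000: CF_t = 22.500000, DF = 0.795640, PV = 17.901909
  t = 6.0000: CF_t = 22.500000, DF = 0.779276, PV = 17.533702
  t = 6.5000: CF_t = 22.500000, DF = 0.763247, PV = 17.173067
  t = 7.0000: CF_t = 22.500000, DF = 0.747549, PV = 16.819850
  t = 7.5000: CF_t = 22.500000, DF = 0.732173, PV = 16.473899
  t = 8.0000: CF_t = 22.500000, DF = 0.717114, PV = 16.135062
  t = 8.5000: CF_t = 22.500000, DF = 0.702364, PV = 15.803195
  t = 9.0000: CF_t = 22.500000, DF = 0.687918, PV = 15.478154
  t = 9.5000: CF_t = 22.500000, DF = 0.673769, PV = 15.159798
  t = 10.0000: CF_t = 1022.500000, DF = 0.659911, PV = 674.758672
Price P = sum_t PV_t = 1024.292094
First compute Macaulay numerator sum_t t * PV_t:
  t * PV_t at t = 0.5000: 11.018609
  t * PV_t at t = 1.0000: 21.583955
  t * PV_t at t = 1.5000: 31.710023
  t * PV_t at t = 2.0000: 41.410411
  t * PV_t at t = 2.5000: 50.698349
  t * PV_t at t = 3.0000: 59.586698
  t * PV_t at t = 3.5000: 68.087967
  t * PV_t at t = 4.0000: 76.214319
  t * PV_t at t = 4.5000: 83.977580
  t * PV_t at t = 5.0000: 91.389248
  t * PV_t at t = 5.5000: 98.460502
  t * PV_t at t = 6.0000: 105.202210
  t * PV_t at t = 6.5000: 111.624937
  t * PV_t at t = 7.0000: 117.738953
  t * PV_t at t = 7.5000: 123.554239
  t * PV_t at t = 8.0000: 129.080498
  t * PV_t at t = 8.5000: 134.327159
  t * PV_t at t = 9.0000: 139.303385
  t * PV_t at t = 9.5000: 144.018082
  t * PV_t at t = 10.0000: 6747.586722
Macaulay duration D = 8386.573845 / 1024.292094 = 8.187678
Modified duration = D / (1 + y/m) = 8.187678 / (1 + 0.021000) = 8.019273


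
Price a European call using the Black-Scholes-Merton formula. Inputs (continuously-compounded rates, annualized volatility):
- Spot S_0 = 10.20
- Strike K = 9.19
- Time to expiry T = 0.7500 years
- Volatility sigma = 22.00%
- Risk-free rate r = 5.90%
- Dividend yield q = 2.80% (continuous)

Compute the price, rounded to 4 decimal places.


d1 = (ln(S/K) + (r - q + 0.5*sigma^2) * T) / (sigma * sqrt(T)) = 0.76457858
d2 = d1 - sigma * sqrt(T) = 0.57405299
exp(-rT) = 0.95671475; exp(-qT) = 0.97921896
C = S_0 * exp(-qT) * N(d1) - K * exp(-rT) * N(d2)
N(d1) = 0.77773874; N(d2) = 0.71703403
C = 10.2000 * 0.97921896 * 0.77773874 - 9.1900 * 0.95671475 * 0.71703403 = 1.4638

Answer: Price = 1.4638


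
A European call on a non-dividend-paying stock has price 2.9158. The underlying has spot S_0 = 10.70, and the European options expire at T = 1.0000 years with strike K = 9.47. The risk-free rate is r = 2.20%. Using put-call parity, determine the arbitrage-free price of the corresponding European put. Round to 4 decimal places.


Put-call parity: C - P = S_0 * exp(-qT) - K * exp(-rT).
S_0 * exp(-qT) = 10.7000 * 1.00000000 = 10.70000000
K * exp(-rT) = 9.4700 * 0.97824024 = 9.26393503
P = C - S*exp(-qT) + K*exp(-rT)
P = 2.9158 - 10.70000000 + 9.26393503 = 1.4797

Answer: Put price = 1.4797


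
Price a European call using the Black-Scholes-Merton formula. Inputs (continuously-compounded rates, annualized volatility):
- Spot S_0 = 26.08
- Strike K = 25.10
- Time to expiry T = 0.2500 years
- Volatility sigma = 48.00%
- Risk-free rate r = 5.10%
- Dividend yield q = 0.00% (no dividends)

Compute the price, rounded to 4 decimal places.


Answer: Price = 3.1326

Derivation:
d1 = (ln(S/K) + (r - q + 0.5*sigma^2) * T) / (sigma * sqrt(T)) = 0.33271205
d2 = d1 - sigma * sqrt(T) = 0.09271205
exp(-rT) = 0.98733094; exp(-qT) = 1.00000000
C = S_0 * exp(-qT) * N(d1) - K * exp(-rT) * N(d2)
N(d1) = 0.63032417; N(d2) = 0.53693384
C = 26.0800 * 1.00000000 * 0.63032417 - 25.1000 * 0.98733094 * 0.53693384 = 3.1326


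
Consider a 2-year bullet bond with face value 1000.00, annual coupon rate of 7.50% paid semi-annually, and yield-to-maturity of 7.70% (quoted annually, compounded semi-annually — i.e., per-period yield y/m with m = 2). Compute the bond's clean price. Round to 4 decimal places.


Answer: Price = 996.3572

Derivation:
Coupon per period c = face * coupon_rate / m = 37.500000
Periods per year m = 2; per-period yield y/m = 0.038500
Number of cashflows N = 4
Cashflows (t years, CF_t, discount factor 1/(1+y/m)^(m*t), PV):
  t = 0.5000: CF_t = 37.500000, DF = 0.962927, PV = 36.109774
  t = 1.0000: CF_t = 37.500000, DF = 0.927229, PV = 34.771087
  t = 1.5000: CF_t = 37.500000, DF = 0.892854, PV = 33.482029
  t = 2.0000: CF_t = 1037.500000, DF = 0.859754, PV = 891.994347
Price P = sum_t PV_t = 996.357236


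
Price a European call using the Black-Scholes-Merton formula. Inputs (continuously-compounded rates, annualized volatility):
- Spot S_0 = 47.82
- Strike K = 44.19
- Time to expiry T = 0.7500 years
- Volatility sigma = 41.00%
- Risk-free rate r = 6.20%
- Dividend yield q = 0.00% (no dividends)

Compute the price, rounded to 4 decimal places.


d1 = (ln(S/K) + (r - q + 0.5*sigma^2) * T) / (sigma * sqrt(T)) = 0.53083257
d2 = d1 - sigma * sqrt(T) = 0.17576216
exp(-rT) = 0.95456456; exp(-qT) = 1.00000000
C = S_0 * exp(-qT) * N(d1) - K * exp(-rT) * N(d2)
N(d1) = 0.70223260; N(d2) = 0.56975960
C = 47.8200 * 1.00000000 * 0.70223260 - 44.1900 * 0.95456456 * 0.56975960 = 9.5470

Answer: Price = 9.5470


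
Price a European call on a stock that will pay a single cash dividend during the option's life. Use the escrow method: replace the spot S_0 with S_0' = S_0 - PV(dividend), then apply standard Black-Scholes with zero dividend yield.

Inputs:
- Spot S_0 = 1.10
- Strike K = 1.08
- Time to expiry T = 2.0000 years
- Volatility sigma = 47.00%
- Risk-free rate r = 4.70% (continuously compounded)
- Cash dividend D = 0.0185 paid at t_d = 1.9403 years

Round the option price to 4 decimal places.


PV(D) = D * exp(-r * t_d) = 0.0185 * 0.91284051 = 0.01688755
S_0' = S_0 - PV(D) = 1.1000 - 0.01688755 = 1.08311245
d1 = (ln(S_0'/K) + (r + sigma^2/2)*T) / (sigma*sqrt(T)) = 0.47809107
d2 = d1 - sigma*sqrt(T) = -0.18658930
exp(-rT) = 0.91028276
N(d1) = 0.68370731; N(d2) = 0.42599133
C = S_0' * N(d1) - K * exp(-rT) * N(d2) = 1.08311245 * 0.68370731 - 1.0800 * 0.91028276 * 0.42599133 = 0.3217

Answer: Price = 0.3217


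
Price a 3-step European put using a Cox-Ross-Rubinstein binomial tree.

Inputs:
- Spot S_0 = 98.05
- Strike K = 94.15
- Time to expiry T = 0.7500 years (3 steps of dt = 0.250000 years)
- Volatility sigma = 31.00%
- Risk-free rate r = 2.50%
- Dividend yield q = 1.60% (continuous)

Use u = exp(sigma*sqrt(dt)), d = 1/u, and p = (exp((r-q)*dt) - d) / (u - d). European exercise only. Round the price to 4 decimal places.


Answer: Price = V(0,0) = 8.7622

Derivation:
dt = T/N = 0.250000
u = exp(sigma*sqrt(dt)) = 1.167658; d = 1/u = 0.856415
p = (exp((r-q)*dt) - d) / (u - d) = 0.468565
Discount per step: exp(-r*dt) = 0.993769
Stock lattice S(k, i) with i counting down-moves:
  k=0: S(0,0) = 98.0500
  k=1: S(1,0) = 114.4889; S(1,1) = 83.9715
  k=2: S(2,0) = 133.6838; S(2,1) = 98.0500; S(2,2) = 71.9145
  k=3: S(3,0) = 156.0970; S(3,1) = 114.4889; S(3,2) = 83.9715; S(3,3) = 61.5886
Terminal payoffs V(N, i) = max(K - S_T, 0):
  V(3,0) = 0.000000; V(3,1) = 0.000000; V(3,2) = 10.178492; V(3,3) = 32.561353
Backward induction: V(k, i) = exp(-r*dt) * [p * V(k+1, i) + (1-p) * V(k+1, i+1)].
  V(2,0) = exp(-r*dt) * [p*0.000000 + (1-p)*0.000000] = 0.000000
  V(2,1) = exp(-r*dt) * [p*0.000000 + (1-p)*10.178492] = 5.375509
  V(2,2) = exp(-r*dt) * [p*10.178492 + (1-p)*32.561353] = 21.936007
  V(1,0) = exp(-r*dt) * [p*0.000000 + (1-p)*5.375509] = 2.838937
  V(1,1) = exp(-r*dt) * [p*5.375509 + (1-p)*21.936007] = 14.088017
  V(0,0) = exp(-r*dt) * [p*2.838937 + (1-p)*14.088017] = 8.762161


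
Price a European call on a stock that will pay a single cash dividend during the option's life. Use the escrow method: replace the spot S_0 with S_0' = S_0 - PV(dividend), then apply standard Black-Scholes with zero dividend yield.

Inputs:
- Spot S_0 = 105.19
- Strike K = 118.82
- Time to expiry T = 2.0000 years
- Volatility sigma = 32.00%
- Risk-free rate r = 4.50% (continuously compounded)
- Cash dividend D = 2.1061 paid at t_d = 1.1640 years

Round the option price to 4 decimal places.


PV(D) = D * exp(-r * t_d) = 2.1061 * 0.94896819 = 1.99862191
S_0' = S_0 - PV(D) = 105.1900 - 1.99862191 = 103.19137809
d1 = (ln(S_0'/K) + (r + sigma^2/2)*T) / (sigma*sqrt(T)) = 0.11352502
d2 = d1 - sigma*sqrt(T) = -0.33902332
exp(-rT) = 0.91393119
N(d1) = 0.54519284; N(d2) = 0.36729608
C = S_0' * N(d1) - K * exp(-rT) * N(d2) = 103.19137809 * 0.54519284 - 118.8200 * 0.91393119 * 0.36729608 = 16.3733

Answer: Price = 16.3733
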